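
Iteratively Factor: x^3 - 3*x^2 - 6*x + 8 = (x + 2)*(x^2 - 5*x + 4) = (x - 1)*(x + 2)*(x - 4)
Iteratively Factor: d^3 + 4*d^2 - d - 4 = (d + 4)*(d^2 - 1) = (d + 1)*(d + 4)*(d - 1)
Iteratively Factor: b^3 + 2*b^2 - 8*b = (b + 4)*(b^2 - 2*b) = b*(b + 4)*(b - 2)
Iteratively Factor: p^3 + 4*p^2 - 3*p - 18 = (p + 3)*(p^2 + p - 6) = (p - 2)*(p + 3)*(p + 3)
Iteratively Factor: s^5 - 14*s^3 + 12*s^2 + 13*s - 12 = (s - 1)*(s^4 + s^3 - 13*s^2 - s + 12) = (s - 1)*(s + 4)*(s^3 - 3*s^2 - s + 3) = (s - 1)*(s + 1)*(s + 4)*(s^2 - 4*s + 3) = (s - 3)*(s - 1)*(s + 1)*(s + 4)*(s - 1)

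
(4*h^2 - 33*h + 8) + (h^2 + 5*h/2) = 5*h^2 - 61*h/2 + 8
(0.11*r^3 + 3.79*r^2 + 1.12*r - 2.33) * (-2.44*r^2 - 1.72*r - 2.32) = -0.2684*r^5 - 9.4368*r^4 - 9.5068*r^3 - 5.034*r^2 + 1.4092*r + 5.4056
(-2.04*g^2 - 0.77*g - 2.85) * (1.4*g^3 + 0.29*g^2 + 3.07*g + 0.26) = -2.856*g^5 - 1.6696*g^4 - 10.4761*g^3 - 3.7208*g^2 - 8.9497*g - 0.741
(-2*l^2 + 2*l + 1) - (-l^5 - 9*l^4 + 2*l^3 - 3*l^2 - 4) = l^5 + 9*l^4 - 2*l^3 + l^2 + 2*l + 5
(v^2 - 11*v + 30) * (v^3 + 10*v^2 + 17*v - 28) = v^5 - v^4 - 63*v^3 + 85*v^2 + 818*v - 840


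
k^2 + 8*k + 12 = (k + 2)*(k + 6)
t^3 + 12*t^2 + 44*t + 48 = (t + 2)*(t + 4)*(t + 6)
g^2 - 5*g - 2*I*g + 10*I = (g - 5)*(g - 2*I)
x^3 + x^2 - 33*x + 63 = (x - 3)^2*(x + 7)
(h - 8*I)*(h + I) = h^2 - 7*I*h + 8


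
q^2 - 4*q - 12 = (q - 6)*(q + 2)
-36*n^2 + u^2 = (-6*n + u)*(6*n + u)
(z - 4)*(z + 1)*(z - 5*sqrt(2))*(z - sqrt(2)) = z^4 - 6*sqrt(2)*z^3 - 3*z^3 + 6*z^2 + 18*sqrt(2)*z^2 - 30*z + 24*sqrt(2)*z - 40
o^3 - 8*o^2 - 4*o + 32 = (o - 8)*(o - 2)*(o + 2)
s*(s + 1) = s^2 + s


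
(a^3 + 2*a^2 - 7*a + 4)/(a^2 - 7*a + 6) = (a^2 + 3*a - 4)/(a - 6)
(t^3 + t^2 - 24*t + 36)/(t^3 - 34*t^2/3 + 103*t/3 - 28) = 3*(t^2 + 4*t - 12)/(3*t^2 - 25*t + 28)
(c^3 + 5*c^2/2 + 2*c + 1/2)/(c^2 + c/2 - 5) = (2*c^3 + 5*c^2 + 4*c + 1)/(2*c^2 + c - 10)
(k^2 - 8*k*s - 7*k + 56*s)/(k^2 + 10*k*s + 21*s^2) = (k^2 - 8*k*s - 7*k + 56*s)/(k^2 + 10*k*s + 21*s^2)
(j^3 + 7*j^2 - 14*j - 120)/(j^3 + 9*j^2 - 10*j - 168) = (j + 5)/(j + 7)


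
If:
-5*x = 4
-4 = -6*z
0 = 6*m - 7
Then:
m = 7/6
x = -4/5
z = 2/3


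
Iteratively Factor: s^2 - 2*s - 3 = (s + 1)*(s - 3)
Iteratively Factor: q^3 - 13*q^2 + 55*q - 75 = (q - 3)*(q^2 - 10*q + 25) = (q - 5)*(q - 3)*(q - 5)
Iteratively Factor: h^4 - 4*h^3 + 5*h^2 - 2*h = (h - 1)*(h^3 - 3*h^2 + 2*h) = (h - 1)^2*(h^2 - 2*h) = h*(h - 1)^2*(h - 2)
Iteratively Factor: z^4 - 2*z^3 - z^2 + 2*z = (z - 2)*(z^3 - z) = (z - 2)*(z + 1)*(z^2 - z) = (z - 2)*(z - 1)*(z + 1)*(z)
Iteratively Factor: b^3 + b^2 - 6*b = (b)*(b^2 + b - 6) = b*(b - 2)*(b + 3)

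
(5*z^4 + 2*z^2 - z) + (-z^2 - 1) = 5*z^4 + z^2 - z - 1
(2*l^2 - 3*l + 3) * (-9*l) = -18*l^3 + 27*l^2 - 27*l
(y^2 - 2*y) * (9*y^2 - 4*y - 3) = 9*y^4 - 22*y^3 + 5*y^2 + 6*y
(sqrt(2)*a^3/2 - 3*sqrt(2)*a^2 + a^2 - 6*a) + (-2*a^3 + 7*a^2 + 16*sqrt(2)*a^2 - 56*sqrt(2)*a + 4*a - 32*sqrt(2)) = -2*a^3 + sqrt(2)*a^3/2 + 8*a^2 + 13*sqrt(2)*a^2 - 56*sqrt(2)*a - 2*a - 32*sqrt(2)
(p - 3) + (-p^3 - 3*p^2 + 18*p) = -p^3 - 3*p^2 + 19*p - 3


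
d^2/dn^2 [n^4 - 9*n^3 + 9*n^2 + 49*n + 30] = 12*n^2 - 54*n + 18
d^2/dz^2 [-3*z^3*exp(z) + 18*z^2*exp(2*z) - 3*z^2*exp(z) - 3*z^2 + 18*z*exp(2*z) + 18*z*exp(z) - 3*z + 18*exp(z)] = -3*z^3*exp(z) + 72*z^2*exp(2*z) - 21*z^2*exp(z) + 216*z*exp(2*z) - 12*z*exp(z) + 108*exp(2*z) + 48*exp(z) - 6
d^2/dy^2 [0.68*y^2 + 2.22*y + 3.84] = 1.36000000000000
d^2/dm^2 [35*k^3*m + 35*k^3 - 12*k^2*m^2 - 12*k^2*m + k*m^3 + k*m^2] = 2*k*(-12*k + 3*m + 1)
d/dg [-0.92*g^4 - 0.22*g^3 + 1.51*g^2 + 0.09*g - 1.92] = -3.68*g^3 - 0.66*g^2 + 3.02*g + 0.09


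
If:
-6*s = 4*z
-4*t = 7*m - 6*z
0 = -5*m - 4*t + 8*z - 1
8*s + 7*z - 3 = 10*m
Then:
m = -13/70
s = -16/35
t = 379/280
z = 24/35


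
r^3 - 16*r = r*(r - 4)*(r + 4)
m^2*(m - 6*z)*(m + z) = m^4 - 5*m^3*z - 6*m^2*z^2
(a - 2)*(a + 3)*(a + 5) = a^3 + 6*a^2 - a - 30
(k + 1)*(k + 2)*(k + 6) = k^3 + 9*k^2 + 20*k + 12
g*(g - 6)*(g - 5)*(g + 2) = g^4 - 9*g^3 + 8*g^2 + 60*g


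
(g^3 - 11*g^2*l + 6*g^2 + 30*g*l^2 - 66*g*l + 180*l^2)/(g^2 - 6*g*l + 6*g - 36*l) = g - 5*l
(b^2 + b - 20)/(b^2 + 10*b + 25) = (b - 4)/(b + 5)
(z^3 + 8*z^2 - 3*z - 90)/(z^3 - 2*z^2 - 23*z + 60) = (z + 6)/(z - 4)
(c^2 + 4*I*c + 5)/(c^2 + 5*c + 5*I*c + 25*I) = (c - I)/(c + 5)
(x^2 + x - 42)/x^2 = (x^2 + x - 42)/x^2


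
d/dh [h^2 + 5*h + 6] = 2*h + 5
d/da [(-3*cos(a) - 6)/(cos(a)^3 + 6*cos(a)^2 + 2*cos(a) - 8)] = -3*(51*cos(a)/2 + 6*cos(2*a) + cos(3*a)/2 + 18)*sin(a)/(cos(a)^3 + 6*cos(a)^2 + 2*cos(a) - 8)^2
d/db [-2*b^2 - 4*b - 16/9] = -4*b - 4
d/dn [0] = 0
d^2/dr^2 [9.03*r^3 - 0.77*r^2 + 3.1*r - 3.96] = 54.18*r - 1.54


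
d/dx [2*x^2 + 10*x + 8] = 4*x + 10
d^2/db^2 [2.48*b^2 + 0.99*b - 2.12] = 4.96000000000000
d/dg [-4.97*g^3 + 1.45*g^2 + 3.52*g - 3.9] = -14.91*g^2 + 2.9*g + 3.52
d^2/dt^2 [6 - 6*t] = 0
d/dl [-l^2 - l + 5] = -2*l - 1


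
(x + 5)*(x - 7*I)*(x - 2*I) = x^3 + 5*x^2 - 9*I*x^2 - 14*x - 45*I*x - 70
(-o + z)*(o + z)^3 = -o^4 - 2*o^3*z + 2*o*z^3 + z^4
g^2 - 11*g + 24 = (g - 8)*(g - 3)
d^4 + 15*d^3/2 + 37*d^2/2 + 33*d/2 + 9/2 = (d + 1/2)*(d + 1)*(d + 3)^2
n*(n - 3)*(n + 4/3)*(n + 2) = n^4 + n^3/3 - 22*n^2/3 - 8*n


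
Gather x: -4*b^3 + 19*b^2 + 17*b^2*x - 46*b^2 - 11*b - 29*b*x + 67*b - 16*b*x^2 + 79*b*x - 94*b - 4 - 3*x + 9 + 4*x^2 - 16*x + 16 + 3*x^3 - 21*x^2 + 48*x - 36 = -4*b^3 - 27*b^2 - 38*b + 3*x^3 + x^2*(-16*b - 17) + x*(17*b^2 + 50*b + 29) - 15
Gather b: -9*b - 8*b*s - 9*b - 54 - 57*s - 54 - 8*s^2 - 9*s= b*(-8*s - 18) - 8*s^2 - 66*s - 108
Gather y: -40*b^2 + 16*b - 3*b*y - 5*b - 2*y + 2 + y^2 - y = -40*b^2 + 11*b + y^2 + y*(-3*b - 3) + 2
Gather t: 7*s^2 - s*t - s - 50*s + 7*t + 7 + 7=7*s^2 - 51*s + t*(7 - s) + 14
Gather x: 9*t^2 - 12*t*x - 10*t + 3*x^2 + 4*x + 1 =9*t^2 - 10*t + 3*x^2 + x*(4 - 12*t) + 1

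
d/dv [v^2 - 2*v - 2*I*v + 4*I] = 2*v - 2 - 2*I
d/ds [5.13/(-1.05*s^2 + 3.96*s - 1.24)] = (10.773*s - 20.3148)/(1.05*s^2 - 3.96*s + 1.24)^2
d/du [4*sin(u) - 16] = 4*cos(u)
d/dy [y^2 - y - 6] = 2*y - 1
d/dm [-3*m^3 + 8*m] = 8 - 9*m^2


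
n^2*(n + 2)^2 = n^4 + 4*n^3 + 4*n^2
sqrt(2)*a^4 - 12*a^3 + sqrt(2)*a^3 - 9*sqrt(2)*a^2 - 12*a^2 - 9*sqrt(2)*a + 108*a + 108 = (a - 3)*(a + 3)*(a - 6*sqrt(2))*(sqrt(2)*a + sqrt(2))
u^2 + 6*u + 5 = (u + 1)*(u + 5)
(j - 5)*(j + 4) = j^2 - j - 20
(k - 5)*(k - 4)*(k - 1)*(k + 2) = k^4 - 8*k^3 + 9*k^2 + 38*k - 40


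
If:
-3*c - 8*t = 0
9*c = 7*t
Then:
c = 0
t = 0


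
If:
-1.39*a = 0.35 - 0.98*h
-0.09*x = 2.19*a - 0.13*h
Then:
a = 0.0231493258712796 - 0.0448740778427881*x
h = 0.389977105062325 - 0.0636479267361994*x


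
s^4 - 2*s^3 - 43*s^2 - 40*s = s*(s - 8)*(s + 1)*(s + 5)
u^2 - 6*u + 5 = (u - 5)*(u - 1)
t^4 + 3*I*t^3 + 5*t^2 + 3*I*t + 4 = (t - I)^2*(t + I)*(t + 4*I)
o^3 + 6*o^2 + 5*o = o*(o + 1)*(o + 5)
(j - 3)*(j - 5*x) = j^2 - 5*j*x - 3*j + 15*x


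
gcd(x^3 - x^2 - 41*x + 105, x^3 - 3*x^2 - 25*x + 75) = x^2 - 8*x + 15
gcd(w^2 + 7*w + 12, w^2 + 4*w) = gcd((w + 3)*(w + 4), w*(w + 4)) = w + 4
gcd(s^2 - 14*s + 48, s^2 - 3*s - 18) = s - 6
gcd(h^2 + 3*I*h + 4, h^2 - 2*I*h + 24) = h + 4*I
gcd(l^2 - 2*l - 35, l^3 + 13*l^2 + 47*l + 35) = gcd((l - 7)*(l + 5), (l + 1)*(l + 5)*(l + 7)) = l + 5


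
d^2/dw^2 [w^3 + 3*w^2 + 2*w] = 6*w + 6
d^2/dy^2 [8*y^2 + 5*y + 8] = 16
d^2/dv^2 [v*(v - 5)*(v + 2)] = 6*v - 6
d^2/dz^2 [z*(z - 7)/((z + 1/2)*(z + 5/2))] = 40*(-32*z^3 - 12*z^2 + 84*z + 89)/(64*z^6 + 576*z^5 + 1968*z^4 + 3168*z^3 + 2460*z^2 + 900*z + 125)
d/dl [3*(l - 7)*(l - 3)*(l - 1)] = 9*l^2 - 66*l + 93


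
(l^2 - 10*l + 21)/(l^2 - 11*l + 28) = (l - 3)/(l - 4)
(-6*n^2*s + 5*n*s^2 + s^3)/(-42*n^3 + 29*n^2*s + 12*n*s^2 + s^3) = s/(7*n + s)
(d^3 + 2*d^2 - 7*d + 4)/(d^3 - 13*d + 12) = (d - 1)/(d - 3)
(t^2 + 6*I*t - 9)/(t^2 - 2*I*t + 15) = (t + 3*I)/(t - 5*I)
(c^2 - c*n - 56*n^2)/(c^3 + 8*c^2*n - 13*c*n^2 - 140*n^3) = (c - 8*n)/(c^2 + c*n - 20*n^2)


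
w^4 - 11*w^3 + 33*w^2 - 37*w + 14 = (w - 7)*(w - 2)*(w - 1)^2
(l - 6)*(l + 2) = l^2 - 4*l - 12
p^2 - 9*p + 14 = (p - 7)*(p - 2)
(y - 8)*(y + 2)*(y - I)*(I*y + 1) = I*y^4 + 2*y^3 - 6*I*y^3 - 12*y^2 - 17*I*y^2 - 32*y + 6*I*y + 16*I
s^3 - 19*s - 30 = (s - 5)*(s + 2)*(s + 3)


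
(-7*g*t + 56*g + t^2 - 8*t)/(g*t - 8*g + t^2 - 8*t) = (-7*g + t)/(g + t)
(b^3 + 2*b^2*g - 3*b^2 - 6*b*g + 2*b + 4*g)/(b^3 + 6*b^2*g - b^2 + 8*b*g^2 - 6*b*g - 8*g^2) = (b - 2)/(b + 4*g)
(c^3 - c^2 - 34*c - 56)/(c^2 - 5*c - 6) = (-c^3 + c^2 + 34*c + 56)/(-c^2 + 5*c + 6)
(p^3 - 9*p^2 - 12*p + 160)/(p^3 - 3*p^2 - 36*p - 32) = (p - 5)/(p + 1)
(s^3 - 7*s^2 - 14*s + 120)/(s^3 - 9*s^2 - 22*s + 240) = (s^2 - s - 20)/(s^2 - 3*s - 40)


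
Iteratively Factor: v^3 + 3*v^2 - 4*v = (v + 4)*(v^2 - v) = v*(v + 4)*(v - 1)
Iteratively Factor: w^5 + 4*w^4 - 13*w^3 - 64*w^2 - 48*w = (w + 3)*(w^4 + w^3 - 16*w^2 - 16*w) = (w + 1)*(w + 3)*(w^3 - 16*w) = (w + 1)*(w + 3)*(w + 4)*(w^2 - 4*w) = (w - 4)*(w + 1)*(w + 3)*(w + 4)*(w)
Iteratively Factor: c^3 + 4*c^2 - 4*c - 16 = (c - 2)*(c^2 + 6*c + 8) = (c - 2)*(c + 4)*(c + 2)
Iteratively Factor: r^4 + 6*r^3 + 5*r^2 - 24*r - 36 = (r - 2)*(r^3 + 8*r^2 + 21*r + 18) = (r - 2)*(r + 3)*(r^2 + 5*r + 6) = (r - 2)*(r + 2)*(r + 3)*(r + 3)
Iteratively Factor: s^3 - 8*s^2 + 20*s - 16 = (s - 2)*(s^2 - 6*s + 8) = (s - 2)^2*(s - 4)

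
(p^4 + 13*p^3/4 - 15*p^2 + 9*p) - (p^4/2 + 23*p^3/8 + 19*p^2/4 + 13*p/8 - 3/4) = p^4/2 + 3*p^3/8 - 79*p^2/4 + 59*p/8 + 3/4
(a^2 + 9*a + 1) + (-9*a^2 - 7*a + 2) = -8*a^2 + 2*a + 3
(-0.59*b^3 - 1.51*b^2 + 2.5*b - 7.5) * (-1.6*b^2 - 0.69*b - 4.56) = 0.944*b^5 + 2.8231*b^4 - 0.2677*b^3 + 17.1606*b^2 - 6.225*b + 34.2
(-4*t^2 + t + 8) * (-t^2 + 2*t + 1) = 4*t^4 - 9*t^3 - 10*t^2 + 17*t + 8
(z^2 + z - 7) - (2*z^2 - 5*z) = -z^2 + 6*z - 7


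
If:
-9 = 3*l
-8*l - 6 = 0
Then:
No Solution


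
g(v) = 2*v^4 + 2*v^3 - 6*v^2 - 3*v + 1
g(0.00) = 1.00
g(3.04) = 163.43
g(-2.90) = 51.92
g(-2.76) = 37.58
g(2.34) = 46.72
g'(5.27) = 1271.30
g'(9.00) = 6207.00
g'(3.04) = 240.73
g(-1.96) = -1.71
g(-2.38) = 11.36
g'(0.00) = -3.00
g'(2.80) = 186.06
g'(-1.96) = -16.67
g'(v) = 8*v^3 + 6*v^2 - 12*v - 3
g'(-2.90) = -112.85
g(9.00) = 14068.00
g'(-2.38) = -48.30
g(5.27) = 1653.95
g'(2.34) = 104.28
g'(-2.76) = -92.37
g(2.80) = 112.40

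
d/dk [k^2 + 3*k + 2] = 2*k + 3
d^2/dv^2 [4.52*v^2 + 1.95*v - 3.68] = 9.04000000000000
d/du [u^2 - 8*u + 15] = 2*u - 8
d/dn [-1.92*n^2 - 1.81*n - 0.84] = -3.84*n - 1.81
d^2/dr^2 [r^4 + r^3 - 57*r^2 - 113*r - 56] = 12*r^2 + 6*r - 114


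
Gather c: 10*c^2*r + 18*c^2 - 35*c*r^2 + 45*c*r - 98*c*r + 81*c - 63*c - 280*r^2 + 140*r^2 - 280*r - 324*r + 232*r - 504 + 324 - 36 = c^2*(10*r + 18) + c*(-35*r^2 - 53*r + 18) - 140*r^2 - 372*r - 216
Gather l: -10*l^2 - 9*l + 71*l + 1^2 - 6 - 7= -10*l^2 + 62*l - 12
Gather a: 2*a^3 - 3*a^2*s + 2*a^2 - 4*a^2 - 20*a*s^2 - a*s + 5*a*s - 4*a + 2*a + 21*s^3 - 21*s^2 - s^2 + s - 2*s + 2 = 2*a^3 + a^2*(-3*s - 2) + a*(-20*s^2 + 4*s - 2) + 21*s^3 - 22*s^2 - s + 2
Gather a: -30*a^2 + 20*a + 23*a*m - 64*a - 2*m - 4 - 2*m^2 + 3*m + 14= -30*a^2 + a*(23*m - 44) - 2*m^2 + m + 10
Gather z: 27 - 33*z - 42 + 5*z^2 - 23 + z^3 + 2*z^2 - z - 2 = z^3 + 7*z^2 - 34*z - 40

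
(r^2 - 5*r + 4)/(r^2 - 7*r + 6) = (r - 4)/(r - 6)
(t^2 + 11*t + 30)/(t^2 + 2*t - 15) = (t + 6)/(t - 3)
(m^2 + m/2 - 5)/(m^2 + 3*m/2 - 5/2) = (m - 2)/(m - 1)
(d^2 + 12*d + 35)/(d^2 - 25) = (d + 7)/(d - 5)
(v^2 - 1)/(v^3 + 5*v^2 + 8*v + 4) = (v - 1)/(v^2 + 4*v + 4)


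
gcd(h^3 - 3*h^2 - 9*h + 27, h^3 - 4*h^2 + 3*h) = h - 3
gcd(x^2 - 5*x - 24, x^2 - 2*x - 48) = x - 8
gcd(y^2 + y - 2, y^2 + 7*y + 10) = y + 2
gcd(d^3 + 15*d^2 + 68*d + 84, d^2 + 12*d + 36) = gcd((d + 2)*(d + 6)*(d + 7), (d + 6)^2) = d + 6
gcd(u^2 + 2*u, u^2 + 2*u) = u^2 + 2*u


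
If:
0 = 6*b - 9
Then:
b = 3/2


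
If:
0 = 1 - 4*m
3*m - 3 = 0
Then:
No Solution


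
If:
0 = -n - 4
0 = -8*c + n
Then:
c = -1/2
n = -4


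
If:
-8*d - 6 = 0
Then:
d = -3/4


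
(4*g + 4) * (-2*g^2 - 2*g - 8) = -8*g^3 - 16*g^2 - 40*g - 32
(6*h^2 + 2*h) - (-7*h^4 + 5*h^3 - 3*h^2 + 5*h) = 7*h^4 - 5*h^3 + 9*h^2 - 3*h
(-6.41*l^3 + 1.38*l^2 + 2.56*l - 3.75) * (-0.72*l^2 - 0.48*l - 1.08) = 4.6152*l^5 + 2.0832*l^4 + 4.4172*l^3 - 0.0192000000000001*l^2 - 0.9648*l + 4.05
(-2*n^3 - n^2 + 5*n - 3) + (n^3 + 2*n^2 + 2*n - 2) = -n^3 + n^2 + 7*n - 5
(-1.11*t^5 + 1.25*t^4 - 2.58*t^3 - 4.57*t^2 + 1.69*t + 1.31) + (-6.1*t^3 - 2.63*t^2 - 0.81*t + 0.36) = -1.11*t^5 + 1.25*t^4 - 8.68*t^3 - 7.2*t^2 + 0.88*t + 1.67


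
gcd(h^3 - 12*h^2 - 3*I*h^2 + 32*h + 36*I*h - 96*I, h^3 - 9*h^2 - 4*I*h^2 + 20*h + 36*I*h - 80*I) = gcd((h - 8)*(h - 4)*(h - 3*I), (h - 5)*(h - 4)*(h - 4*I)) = h - 4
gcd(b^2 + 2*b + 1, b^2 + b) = b + 1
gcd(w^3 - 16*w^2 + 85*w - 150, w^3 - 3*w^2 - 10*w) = w - 5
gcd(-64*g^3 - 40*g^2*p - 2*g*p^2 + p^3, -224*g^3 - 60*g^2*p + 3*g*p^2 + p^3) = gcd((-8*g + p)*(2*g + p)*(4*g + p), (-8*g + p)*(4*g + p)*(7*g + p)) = -32*g^2 - 4*g*p + p^2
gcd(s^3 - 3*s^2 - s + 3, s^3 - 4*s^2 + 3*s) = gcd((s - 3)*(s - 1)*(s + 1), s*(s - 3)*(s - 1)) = s^2 - 4*s + 3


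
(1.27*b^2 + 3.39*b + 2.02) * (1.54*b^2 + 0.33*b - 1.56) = 1.9558*b^4 + 5.6397*b^3 + 2.2483*b^2 - 4.6218*b - 3.1512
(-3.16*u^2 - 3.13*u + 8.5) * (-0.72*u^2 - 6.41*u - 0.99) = 2.2752*u^4 + 22.5092*u^3 + 17.0717*u^2 - 51.3863*u - 8.415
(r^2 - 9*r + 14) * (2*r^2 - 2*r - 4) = 2*r^4 - 20*r^3 + 42*r^2 + 8*r - 56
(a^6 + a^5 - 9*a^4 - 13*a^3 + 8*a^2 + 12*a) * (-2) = -2*a^6 - 2*a^5 + 18*a^4 + 26*a^3 - 16*a^2 - 24*a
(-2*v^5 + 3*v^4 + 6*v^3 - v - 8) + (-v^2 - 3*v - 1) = -2*v^5 + 3*v^4 + 6*v^3 - v^2 - 4*v - 9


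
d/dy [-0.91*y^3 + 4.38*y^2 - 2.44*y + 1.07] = -2.73*y^2 + 8.76*y - 2.44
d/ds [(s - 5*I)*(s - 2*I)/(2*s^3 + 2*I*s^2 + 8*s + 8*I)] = (-s^2 + 10*I*s - 17)/(2*(s^4 + 6*I*s^3 - 13*s^2 - 12*I*s + 4))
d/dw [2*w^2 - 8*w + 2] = 4*w - 8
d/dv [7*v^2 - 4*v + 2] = 14*v - 4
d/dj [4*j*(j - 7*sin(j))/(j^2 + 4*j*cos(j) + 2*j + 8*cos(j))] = 4*(4*j^3*sin(j) - 7*j^3*cos(j) + 15*j^2*sin(j) - 10*j^2*cos(j) - 26*j^2 + 16*j*cos(j) - 56*j - 28*sin(2*j))/((j + 2)^2*(j + 4*cos(j))^2)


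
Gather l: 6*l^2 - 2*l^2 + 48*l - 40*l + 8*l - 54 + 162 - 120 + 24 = 4*l^2 + 16*l + 12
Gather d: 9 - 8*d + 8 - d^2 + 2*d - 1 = -d^2 - 6*d + 16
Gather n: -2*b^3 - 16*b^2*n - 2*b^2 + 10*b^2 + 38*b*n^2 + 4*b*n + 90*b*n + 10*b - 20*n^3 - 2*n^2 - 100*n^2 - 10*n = -2*b^3 + 8*b^2 + 10*b - 20*n^3 + n^2*(38*b - 102) + n*(-16*b^2 + 94*b - 10)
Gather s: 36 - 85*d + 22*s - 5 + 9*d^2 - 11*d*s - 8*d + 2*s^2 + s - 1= 9*d^2 - 93*d + 2*s^2 + s*(23 - 11*d) + 30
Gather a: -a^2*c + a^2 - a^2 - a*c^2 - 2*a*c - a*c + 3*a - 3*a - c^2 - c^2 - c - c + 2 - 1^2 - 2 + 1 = -a^2*c + a*(-c^2 - 3*c) - 2*c^2 - 2*c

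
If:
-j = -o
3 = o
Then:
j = 3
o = 3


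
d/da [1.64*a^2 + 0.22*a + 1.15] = 3.28*a + 0.22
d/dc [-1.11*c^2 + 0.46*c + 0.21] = 0.46 - 2.22*c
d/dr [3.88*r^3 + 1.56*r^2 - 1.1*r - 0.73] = 11.64*r^2 + 3.12*r - 1.1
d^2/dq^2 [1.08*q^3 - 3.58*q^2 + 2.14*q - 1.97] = 6.48*q - 7.16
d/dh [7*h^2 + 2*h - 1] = 14*h + 2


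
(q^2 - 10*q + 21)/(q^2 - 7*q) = (q - 3)/q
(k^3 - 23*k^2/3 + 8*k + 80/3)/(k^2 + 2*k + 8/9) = 3*(k^2 - 9*k + 20)/(3*k + 2)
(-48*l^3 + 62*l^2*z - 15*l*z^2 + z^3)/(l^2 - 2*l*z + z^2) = (48*l^2 - 14*l*z + z^2)/(-l + z)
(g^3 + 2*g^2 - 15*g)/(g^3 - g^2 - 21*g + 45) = g/(g - 3)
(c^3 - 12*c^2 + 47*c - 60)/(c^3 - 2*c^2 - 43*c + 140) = (c - 3)/(c + 7)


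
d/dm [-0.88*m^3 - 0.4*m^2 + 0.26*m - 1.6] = -2.64*m^2 - 0.8*m + 0.26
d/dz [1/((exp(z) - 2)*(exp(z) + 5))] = (-2*exp(z) - 3)*exp(z)/(exp(4*z) + 6*exp(3*z) - 11*exp(2*z) - 60*exp(z) + 100)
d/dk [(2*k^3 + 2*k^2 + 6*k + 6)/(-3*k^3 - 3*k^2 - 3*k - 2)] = 2*(12*k^3 + 27*k^2 + 14*k + 3)/(9*k^6 + 18*k^5 + 27*k^4 + 30*k^3 + 21*k^2 + 12*k + 4)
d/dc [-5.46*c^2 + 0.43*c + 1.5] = 0.43 - 10.92*c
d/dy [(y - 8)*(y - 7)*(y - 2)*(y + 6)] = 4*y^3 - 33*y^2 - 32*y + 404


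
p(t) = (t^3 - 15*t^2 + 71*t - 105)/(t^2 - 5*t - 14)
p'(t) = (5 - 2*t)*(t^3 - 15*t^2 + 71*t - 105)/(t^2 - 5*t - 14)^2 + (3*t^2 - 30*t + 71)/(t^2 - 5*t - 14)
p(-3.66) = -34.74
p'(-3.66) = -11.70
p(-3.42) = -38.07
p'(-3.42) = -16.36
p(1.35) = 1.80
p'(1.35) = -2.12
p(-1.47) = 54.57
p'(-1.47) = -123.60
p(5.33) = 0.10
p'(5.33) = 0.35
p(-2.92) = -50.96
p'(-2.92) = -40.35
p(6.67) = 0.71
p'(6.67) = 0.53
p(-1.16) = 30.51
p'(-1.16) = -48.60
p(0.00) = 7.50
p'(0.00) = -7.75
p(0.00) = 7.50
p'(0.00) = -7.75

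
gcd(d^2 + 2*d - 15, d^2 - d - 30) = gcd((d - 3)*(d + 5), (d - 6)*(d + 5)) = d + 5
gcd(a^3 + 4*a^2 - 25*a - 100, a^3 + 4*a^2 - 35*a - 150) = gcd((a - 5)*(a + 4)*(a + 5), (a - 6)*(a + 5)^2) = a + 5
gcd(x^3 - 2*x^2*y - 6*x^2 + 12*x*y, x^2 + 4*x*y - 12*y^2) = x - 2*y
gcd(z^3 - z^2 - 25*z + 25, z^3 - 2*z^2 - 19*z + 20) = z^2 - 6*z + 5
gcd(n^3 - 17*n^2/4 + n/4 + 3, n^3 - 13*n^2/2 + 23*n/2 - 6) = n^2 - 5*n + 4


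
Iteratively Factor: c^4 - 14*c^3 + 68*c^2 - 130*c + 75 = (c - 5)*(c^3 - 9*c^2 + 23*c - 15) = (c - 5)*(c - 1)*(c^2 - 8*c + 15) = (c - 5)*(c - 3)*(c - 1)*(c - 5)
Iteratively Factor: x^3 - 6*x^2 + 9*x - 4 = (x - 4)*(x^2 - 2*x + 1) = (x - 4)*(x - 1)*(x - 1)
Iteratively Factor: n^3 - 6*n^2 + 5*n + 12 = (n - 4)*(n^2 - 2*n - 3) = (n - 4)*(n + 1)*(n - 3)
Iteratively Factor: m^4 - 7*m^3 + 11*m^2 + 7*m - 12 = (m + 1)*(m^3 - 8*m^2 + 19*m - 12) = (m - 4)*(m + 1)*(m^2 - 4*m + 3) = (m - 4)*(m - 3)*(m + 1)*(m - 1)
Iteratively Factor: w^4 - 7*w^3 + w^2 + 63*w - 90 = (w - 2)*(w^3 - 5*w^2 - 9*w + 45) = (w - 5)*(w - 2)*(w^2 - 9) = (w - 5)*(w - 2)*(w + 3)*(w - 3)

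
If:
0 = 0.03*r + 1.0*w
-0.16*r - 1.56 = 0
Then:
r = -9.75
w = 0.29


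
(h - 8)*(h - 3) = h^2 - 11*h + 24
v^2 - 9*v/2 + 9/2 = (v - 3)*(v - 3/2)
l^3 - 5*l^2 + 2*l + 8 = (l - 4)*(l - 2)*(l + 1)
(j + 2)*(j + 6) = j^2 + 8*j + 12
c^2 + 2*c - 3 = (c - 1)*(c + 3)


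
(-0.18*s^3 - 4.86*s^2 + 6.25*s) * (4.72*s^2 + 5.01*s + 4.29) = -0.8496*s^5 - 23.841*s^4 + 4.3792*s^3 + 10.4631*s^2 + 26.8125*s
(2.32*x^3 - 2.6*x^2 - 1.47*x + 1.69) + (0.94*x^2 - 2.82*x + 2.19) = 2.32*x^3 - 1.66*x^2 - 4.29*x + 3.88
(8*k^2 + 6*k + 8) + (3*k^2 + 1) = 11*k^2 + 6*k + 9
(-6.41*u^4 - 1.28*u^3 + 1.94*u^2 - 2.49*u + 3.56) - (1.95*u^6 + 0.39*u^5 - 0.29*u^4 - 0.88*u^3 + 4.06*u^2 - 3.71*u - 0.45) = -1.95*u^6 - 0.39*u^5 - 6.12*u^4 - 0.4*u^3 - 2.12*u^2 + 1.22*u + 4.01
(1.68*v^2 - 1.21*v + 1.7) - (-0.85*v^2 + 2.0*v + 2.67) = 2.53*v^2 - 3.21*v - 0.97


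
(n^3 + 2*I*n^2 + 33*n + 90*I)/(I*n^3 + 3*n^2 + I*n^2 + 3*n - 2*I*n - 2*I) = (-I*n^3 + 2*n^2 - 33*I*n + 90)/(n^3 + n^2*(1 - 3*I) - n*(2 + 3*I) - 2)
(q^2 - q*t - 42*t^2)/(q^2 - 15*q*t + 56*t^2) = (q + 6*t)/(q - 8*t)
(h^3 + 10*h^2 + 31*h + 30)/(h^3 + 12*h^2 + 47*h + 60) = (h + 2)/(h + 4)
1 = 1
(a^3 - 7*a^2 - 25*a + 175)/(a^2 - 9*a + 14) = (a^2 - 25)/(a - 2)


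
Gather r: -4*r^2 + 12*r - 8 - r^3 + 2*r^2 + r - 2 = -r^3 - 2*r^2 + 13*r - 10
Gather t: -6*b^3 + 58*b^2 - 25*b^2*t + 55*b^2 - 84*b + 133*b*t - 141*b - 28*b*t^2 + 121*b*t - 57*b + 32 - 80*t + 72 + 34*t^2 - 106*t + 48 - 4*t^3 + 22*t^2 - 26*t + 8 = -6*b^3 + 113*b^2 - 282*b - 4*t^3 + t^2*(56 - 28*b) + t*(-25*b^2 + 254*b - 212) + 160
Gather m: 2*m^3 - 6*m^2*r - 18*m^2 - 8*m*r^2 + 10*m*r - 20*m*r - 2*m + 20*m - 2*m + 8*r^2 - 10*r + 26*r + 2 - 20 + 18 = 2*m^3 + m^2*(-6*r - 18) + m*(-8*r^2 - 10*r + 16) + 8*r^2 + 16*r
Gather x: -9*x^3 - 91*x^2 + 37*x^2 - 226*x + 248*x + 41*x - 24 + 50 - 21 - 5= -9*x^3 - 54*x^2 + 63*x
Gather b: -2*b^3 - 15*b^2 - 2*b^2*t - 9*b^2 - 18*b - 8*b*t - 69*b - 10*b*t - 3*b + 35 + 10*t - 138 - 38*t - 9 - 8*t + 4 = -2*b^3 + b^2*(-2*t - 24) + b*(-18*t - 90) - 36*t - 108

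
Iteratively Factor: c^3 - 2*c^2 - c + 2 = (c + 1)*(c^2 - 3*c + 2) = (c - 1)*(c + 1)*(c - 2)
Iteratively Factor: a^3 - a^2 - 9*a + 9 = (a - 1)*(a^2 - 9) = (a - 1)*(a + 3)*(a - 3)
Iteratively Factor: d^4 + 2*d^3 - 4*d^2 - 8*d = (d - 2)*(d^3 + 4*d^2 + 4*d) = (d - 2)*(d + 2)*(d^2 + 2*d) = d*(d - 2)*(d + 2)*(d + 2)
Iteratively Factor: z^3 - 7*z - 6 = (z - 3)*(z^2 + 3*z + 2) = (z - 3)*(z + 1)*(z + 2)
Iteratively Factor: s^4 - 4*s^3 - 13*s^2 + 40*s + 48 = (s + 3)*(s^3 - 7*s^2 + 8*s + 16) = (s - 4)*(s + 3)*(s^2 - 3*s - 4) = (s - 4)*(s + 1)*(s + 3)*(s - 4)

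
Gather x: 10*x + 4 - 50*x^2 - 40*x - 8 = -50*x^2 - 30*x - 4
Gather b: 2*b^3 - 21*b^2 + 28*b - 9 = 2*b^3 - 21*b^2 + 28*b - 9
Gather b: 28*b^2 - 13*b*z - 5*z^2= 28*b^2 - 13*b*z - 5*z^2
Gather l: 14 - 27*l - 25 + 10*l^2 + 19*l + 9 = 10*l^2 - 8*l - 2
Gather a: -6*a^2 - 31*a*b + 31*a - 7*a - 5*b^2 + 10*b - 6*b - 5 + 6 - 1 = -6*a^2 + a*(24 - 31*b) - 5*b^2 + 4*b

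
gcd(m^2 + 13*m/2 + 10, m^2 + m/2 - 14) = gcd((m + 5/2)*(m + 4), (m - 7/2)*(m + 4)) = m + 4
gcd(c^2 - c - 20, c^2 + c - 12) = c + 4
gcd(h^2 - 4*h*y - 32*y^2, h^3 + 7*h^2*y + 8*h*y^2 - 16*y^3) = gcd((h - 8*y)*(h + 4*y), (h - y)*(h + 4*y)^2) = h + 4*y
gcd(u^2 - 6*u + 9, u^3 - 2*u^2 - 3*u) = u - 3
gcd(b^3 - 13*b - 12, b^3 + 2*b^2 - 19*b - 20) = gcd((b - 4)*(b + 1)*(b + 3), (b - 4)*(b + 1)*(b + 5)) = b^2 - 3*b - 4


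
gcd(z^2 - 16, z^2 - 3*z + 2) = 1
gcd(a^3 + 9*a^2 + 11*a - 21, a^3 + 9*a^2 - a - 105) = a + 7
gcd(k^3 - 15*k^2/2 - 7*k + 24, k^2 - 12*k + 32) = k - 8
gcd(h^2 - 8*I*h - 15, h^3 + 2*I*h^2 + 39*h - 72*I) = h - 3*I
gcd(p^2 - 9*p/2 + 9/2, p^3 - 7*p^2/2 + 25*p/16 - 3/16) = p - 3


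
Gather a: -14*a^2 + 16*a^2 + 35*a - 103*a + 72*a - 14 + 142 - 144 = 2*a^2 + 4*a - 16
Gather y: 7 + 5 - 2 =10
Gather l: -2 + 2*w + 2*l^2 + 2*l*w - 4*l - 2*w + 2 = 2*l^2 + l*(2*w - 4)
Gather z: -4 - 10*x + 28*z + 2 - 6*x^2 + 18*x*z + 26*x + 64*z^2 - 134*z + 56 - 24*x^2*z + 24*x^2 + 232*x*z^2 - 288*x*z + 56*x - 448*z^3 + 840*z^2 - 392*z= 18*x^2 + 72*x - 448*z^3 + z^2*(232*x + 904) + z*(-24*x^2 - 270*x - 498) + 54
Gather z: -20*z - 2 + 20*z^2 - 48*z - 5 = 20*z^2 - 68*z - 7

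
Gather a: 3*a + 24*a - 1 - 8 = 27*a - 9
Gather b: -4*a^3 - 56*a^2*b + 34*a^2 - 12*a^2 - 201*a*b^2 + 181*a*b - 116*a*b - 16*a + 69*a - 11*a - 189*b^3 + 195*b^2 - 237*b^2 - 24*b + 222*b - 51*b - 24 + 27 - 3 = -4*a^3 + 22*a^2 + 42*a - 189*b^3 + b^2*(-201*a - 42) + b*(-56*a^2 + 65*a + 147)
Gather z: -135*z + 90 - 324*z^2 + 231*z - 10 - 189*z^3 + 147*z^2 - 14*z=-189*z^3 - 177*z^2 + 82*z + 80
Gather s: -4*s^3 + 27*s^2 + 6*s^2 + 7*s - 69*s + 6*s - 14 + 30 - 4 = -4*s^3 + 33*s^2 - 56*s + 12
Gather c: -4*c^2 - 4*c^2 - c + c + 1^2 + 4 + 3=8 - 8*c^2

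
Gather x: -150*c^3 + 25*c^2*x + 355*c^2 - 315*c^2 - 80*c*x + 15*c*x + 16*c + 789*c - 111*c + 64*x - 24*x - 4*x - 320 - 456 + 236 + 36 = -150*c^3 + 40*c^2 + 694*c + x*(25*c^2 - 65*c + 36) - 504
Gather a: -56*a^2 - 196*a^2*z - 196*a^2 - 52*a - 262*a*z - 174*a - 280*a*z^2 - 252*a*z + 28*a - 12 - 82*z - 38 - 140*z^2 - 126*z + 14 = a^2*(-196*z - 252) + a*(-280*z^2 - 514*z - 198) - 140*z^2 - 208*z - 36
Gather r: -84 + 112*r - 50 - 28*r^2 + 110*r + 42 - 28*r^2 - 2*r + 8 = -56*r^2 + 220*r - 84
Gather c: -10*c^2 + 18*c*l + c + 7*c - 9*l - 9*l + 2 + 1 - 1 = -10*c^2 + c*(18*l + 8) - 18*l + 2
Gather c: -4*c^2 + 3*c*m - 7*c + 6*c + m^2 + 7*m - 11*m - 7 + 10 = -4*c^2 + c*(3*m - 1) + m^2 - 4*m + 3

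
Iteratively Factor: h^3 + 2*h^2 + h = (h)*(h^2 + 2*h + 1) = h*(h + 1)*(h + 1)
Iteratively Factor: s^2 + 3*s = (s)*(s + 3)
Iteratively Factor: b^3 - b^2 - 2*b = (b + 1)*(b^2 - 2*b) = b*(b + 1)*(b - 2)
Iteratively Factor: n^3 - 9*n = (n - 3)*(n^2 + 3*n) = n*(n - 3)*(n + 3)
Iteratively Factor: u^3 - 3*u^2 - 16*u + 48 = (u + 4)*(u^2 - 7*u + 12) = (u - 4)*(u + 4)*(u - 3)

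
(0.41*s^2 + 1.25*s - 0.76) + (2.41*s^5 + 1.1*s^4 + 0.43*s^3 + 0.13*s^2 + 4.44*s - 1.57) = 2.41*s^5 + 1.1*s^4 + 0.43*s^3 + 0.54*s^2 + 5.69*s - 2.33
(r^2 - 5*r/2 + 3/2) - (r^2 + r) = 3/2 - 7*r/2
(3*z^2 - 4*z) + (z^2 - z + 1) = 4*z^2 - 5*z + 1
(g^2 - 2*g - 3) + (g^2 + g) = 2*g^2 - g - 3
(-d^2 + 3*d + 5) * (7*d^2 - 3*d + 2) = -7*d^4 + 24*d^3 + 24*d^2 - 9*d + 10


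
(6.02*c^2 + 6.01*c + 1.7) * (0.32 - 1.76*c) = -10.5952*c^3 - 8.6512*c^2 - 1.0688*c + 0.544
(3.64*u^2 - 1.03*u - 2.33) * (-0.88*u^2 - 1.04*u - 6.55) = -3.2032*u^4 - 2.8792*u^3 - 20.7204*u^2 + 9.1697*u + 15.2615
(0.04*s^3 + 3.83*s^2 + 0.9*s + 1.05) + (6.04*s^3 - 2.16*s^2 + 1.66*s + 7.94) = 6.08*s^3 + 1.67*s^2 + 2.56*s + 8.99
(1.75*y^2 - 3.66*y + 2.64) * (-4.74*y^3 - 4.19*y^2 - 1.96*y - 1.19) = -8.295*y^5 + 10.0159*y^4 - 0.608199999999998*y^3 - 5.9705*y^2 - 0.819*y - 3.1416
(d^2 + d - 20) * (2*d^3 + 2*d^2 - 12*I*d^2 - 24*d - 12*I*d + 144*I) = 2*d^5 + 4*d^4 - 12*I*d^4 - 62*d^3 - 24*I*d^3 - 64*d^2 + 372*I*d^2 + 480*d + 384*I*d - 2880*I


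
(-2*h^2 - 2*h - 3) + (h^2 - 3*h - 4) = -h^2 - 5*h - 7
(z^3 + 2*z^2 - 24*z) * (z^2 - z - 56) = z^5 + z^4 - 82*z^3 - 88*z^2 + 1344*z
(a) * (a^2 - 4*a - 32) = a^3 - 4*a^2 - 32*a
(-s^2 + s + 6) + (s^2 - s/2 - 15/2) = s/2 - 3/2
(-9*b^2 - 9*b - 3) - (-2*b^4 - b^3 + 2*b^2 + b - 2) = 2*b^4 + b^3 - 11*b^2 - 10*b - 1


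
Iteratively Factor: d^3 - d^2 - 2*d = (d + 1)*(d^2 - 2*d) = (d - 2)*(d + 1)*(d)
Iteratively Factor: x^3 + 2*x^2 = (x + 2)*(x^2) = x*(x + 2)*(x)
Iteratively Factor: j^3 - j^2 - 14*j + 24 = (j + 4)*(j^2 - 5*j + 6) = (j - 3)*(j + 4)*(j - 2)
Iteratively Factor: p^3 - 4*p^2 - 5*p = (p - 5)*(p^2 + p) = p*(p - 5)*(p + 1)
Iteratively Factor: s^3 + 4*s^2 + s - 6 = (s - 1)*(s^2 + 5*s + 6) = (s - 1)*(s + 3)*(s + 2)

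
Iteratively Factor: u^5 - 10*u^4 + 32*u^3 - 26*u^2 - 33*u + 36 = (u + 1)*(u^4 - 11*u^3 + 43*u^2 - 69*u + 36) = (u - 3)*(u + 1)*(u^3 - 8*u^2 + 19*u - 12) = (u - 4)*(u - 3)*(u + 1)*(u^2 - 4*u + 3) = (u - 4)*(u - 3)^2*(u + 1)*(u - 1)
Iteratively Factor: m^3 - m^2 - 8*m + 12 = (m - 2)*(m^2 + m - 6) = (m - 2)*(m + 3)*(m - 2)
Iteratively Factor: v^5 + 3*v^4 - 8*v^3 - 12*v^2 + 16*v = (v)*(v^4 + 3*v^3 - 8*v^2 - 12*v + 16) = v*(v + 4)*(v^3 - v^2 - 4*v + 4) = v*(v - 1)*(v + 4)*(v^2 - 4) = v*(v - 1)*(v + 2)*(v + 4)*(v - 2)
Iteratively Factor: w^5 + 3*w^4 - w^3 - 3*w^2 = (w + 3)*(w^4 - w^2) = (w - 1)*(w + 3)*(w^3 + w^2) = w*(w - 1)*(w + 3)*(w^2 + w) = w^2*(w - 1)*(w + 3)*(w + 1)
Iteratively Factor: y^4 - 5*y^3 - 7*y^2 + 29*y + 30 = (y + 2)*(y^3 - 7*y^2 + 7*y + 15) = (y + 1)*(y + 2)*(y^2 - 8*y + 15) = (y - 5)*(y + 1)*(y + 2)*(y - 3)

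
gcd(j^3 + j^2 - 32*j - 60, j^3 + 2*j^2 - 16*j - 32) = j + 2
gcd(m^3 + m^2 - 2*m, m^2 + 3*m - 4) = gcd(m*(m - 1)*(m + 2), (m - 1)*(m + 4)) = m - 1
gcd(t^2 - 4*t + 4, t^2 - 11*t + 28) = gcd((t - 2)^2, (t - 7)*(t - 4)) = 1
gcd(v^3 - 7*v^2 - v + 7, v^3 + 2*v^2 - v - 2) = v^2 - 1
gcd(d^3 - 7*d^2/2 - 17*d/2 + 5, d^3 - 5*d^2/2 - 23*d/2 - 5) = d^2 - 3*d - 10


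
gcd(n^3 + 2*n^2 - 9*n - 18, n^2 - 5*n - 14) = n + 2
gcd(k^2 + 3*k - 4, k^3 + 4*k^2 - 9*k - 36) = k + 4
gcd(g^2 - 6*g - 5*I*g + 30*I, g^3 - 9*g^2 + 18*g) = g - 6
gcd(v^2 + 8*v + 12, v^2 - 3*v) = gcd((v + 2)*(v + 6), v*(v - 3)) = 1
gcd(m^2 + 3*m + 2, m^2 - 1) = m + 1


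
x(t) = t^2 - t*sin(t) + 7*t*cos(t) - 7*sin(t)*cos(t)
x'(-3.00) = -25.44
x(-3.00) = 28.39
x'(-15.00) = -115.42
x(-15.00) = 291.55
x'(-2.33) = -21.82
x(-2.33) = 11.47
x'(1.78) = -4.29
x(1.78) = 0.26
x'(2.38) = -11.10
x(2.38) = -4.54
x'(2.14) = -8.87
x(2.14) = -2.12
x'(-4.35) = 20.05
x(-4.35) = 36.11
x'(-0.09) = 0.03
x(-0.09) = -0.00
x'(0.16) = 0.09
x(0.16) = 0.00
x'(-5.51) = 24.00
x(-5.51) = 3.11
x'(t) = -7*t*sin(t) - t*cos(t) + 2*t + 7*sin(t)^2 - sin(t) - 7*cos(t)^2 + 7*cos(t)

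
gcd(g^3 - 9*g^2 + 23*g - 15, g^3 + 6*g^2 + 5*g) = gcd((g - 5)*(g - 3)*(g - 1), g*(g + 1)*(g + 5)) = 1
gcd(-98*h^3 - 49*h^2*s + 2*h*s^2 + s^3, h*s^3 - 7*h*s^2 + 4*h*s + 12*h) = 1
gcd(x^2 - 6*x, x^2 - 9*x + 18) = x - 6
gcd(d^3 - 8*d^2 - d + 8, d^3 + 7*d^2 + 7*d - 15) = d - 1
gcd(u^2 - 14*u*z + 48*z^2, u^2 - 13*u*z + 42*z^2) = -u + 6*z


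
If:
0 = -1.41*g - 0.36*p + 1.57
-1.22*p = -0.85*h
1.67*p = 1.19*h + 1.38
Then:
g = 10.39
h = -52.12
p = -36.32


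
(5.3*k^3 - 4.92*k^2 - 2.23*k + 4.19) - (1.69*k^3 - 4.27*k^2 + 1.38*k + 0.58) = 3.61*k^3 - 0.65*k^2 - 3.61*k + 3.61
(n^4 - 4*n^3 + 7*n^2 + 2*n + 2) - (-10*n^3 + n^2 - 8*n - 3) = n^4 + 6*n^3 + 6*n^2 + 10*n + 5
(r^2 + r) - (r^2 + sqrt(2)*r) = -sqrt(2)*r + r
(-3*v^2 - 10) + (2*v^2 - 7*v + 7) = -v^2 - 7*v - 3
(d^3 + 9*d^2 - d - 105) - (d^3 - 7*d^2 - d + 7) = 16*d^2 - 112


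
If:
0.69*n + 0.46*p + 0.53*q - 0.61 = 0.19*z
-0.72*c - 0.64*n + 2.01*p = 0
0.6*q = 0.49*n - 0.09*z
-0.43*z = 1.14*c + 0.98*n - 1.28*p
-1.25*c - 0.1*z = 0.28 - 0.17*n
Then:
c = -0.14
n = 0.43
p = 0.09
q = 0.40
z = -0.35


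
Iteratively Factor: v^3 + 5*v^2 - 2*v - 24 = (v + 4)*(v^2 + v - 6) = (v - 2)*(v + 4)*(v + 3)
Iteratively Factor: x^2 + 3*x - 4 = (x + 4)*(x - 1)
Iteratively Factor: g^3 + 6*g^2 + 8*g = (g + 4)*(g^2 + 2*g) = g*(g + 4)*(g + 2)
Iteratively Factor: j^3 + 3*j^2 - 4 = (j - 1)*(j^2 + 4*j + 4) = (j - 1)*(j + 2)*(j + 2)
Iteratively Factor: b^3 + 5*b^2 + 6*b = (b + 2)*(b^2 + 3*b) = (b + 2)*(b + 3)*(b)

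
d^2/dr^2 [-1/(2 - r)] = 2/(r - 2)^3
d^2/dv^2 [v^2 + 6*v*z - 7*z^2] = 2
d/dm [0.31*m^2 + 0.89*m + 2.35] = 0.62*m + 0.89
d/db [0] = 0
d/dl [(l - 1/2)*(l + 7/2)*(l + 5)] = 3*l^2 + 16*l + 53/4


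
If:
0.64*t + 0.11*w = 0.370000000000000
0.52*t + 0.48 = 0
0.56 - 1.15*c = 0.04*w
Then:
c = 0.18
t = -0.92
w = 8.73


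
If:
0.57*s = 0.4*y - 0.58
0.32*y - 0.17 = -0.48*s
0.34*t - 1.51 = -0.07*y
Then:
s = -0.31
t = 4.23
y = 1.00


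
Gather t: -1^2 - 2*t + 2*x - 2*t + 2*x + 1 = -4*t + 4*x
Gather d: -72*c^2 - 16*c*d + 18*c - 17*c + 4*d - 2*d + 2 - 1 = -72*c^2 + c + d*(2 - 16*c) + 1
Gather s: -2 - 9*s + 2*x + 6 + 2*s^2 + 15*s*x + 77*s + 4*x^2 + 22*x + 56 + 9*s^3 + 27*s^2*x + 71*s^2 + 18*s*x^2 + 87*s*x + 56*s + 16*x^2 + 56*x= 9*s^3 + s^2*(27*x + 73) + s*(18*x^2 + 102*x + 124) + 20*x^2 + 80*x + 60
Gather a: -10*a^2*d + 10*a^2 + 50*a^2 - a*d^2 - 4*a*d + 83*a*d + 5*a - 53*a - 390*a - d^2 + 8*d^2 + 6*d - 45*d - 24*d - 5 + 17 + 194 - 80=a^2*(60 - 10*d) + a*(-d^2 + 79*d - 438) + 7*d^2 - 63*d + 126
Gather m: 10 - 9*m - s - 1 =-9*m - s + 9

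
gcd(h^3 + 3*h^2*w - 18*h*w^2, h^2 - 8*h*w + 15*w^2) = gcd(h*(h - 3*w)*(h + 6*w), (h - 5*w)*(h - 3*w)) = -h + 3*w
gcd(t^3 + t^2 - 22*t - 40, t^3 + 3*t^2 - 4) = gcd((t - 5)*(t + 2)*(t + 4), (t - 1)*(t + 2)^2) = t + 2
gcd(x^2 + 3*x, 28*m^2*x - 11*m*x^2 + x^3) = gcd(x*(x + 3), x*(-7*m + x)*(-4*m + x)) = x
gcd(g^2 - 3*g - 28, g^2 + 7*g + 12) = g + 4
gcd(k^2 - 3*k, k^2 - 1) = 1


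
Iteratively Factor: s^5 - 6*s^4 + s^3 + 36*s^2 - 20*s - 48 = (s - 4)*(s^4 - 2*s^3 - 7*s^2 + 8*s + 12) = (s - 4)*(s - 2)*(s^3 - 7*s - 6) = (s - 4)*(s - 2)*(s + 1)*(s^2 - s - 6) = (s - 4)*(s - 3)*(s - 2)*(s + 1)*(s + 2)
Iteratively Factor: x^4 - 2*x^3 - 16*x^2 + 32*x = (x + 4)*(x^3 - 6*x^2 + 8*x) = (x - 2)*(x + 4)*(x^2 - 4*x) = (x - 4)*(x - 2)*(x + 4)*(x)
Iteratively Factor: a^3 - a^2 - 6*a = (a - 3)*(a^2 + 2*a) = a*(a - 3)*(a + 2)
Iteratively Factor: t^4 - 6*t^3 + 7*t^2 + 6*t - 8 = (t - 4)*(t^3 - 2*t^2 - t + 2) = (t - 4)*(t - 2)*(t^2 - 1) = (t - 4)*(t - 2)*(t - 1)*(t + 1)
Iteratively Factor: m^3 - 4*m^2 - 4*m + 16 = (m - 4)*(m^2 - 4) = (m - 4)*(m - 2)*(m + 2)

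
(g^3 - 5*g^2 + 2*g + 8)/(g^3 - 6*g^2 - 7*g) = (g^2 - 6*g + 8)/(g*(g - 7))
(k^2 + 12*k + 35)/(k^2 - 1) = (k^2 + 12*k + 35)/(k^2 - 1)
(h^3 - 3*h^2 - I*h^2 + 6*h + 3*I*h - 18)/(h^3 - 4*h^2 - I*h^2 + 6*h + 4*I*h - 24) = (h - 3)/(h - 4)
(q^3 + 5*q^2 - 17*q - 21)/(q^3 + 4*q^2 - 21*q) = (q + 1)/q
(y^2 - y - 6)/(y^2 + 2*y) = (y - 3)/y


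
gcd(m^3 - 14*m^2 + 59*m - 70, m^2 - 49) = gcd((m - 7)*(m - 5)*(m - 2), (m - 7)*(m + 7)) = m - 7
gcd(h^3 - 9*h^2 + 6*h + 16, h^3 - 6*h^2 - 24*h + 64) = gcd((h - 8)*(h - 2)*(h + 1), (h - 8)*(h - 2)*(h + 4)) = h^2 - 10*h + 16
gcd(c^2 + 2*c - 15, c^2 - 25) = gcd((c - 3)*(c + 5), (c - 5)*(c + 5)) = c + 5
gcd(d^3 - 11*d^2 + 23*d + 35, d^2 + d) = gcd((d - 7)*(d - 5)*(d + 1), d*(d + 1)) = d + 1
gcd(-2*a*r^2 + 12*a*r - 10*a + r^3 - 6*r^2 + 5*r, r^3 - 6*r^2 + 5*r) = r^2 - 6*r + 5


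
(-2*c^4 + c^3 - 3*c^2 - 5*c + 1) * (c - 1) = -2*c^5 + 3*c^4 - 4*c^3 - 2*c^2 + 6*c - 1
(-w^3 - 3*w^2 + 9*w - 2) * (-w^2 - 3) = w^5 + 3*w^4 - 6*w^3 + 11*w^2 - 27*w + 6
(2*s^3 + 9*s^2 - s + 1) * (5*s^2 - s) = 10*s^5 + 43*s^4 - 14*s^3 + 6*s^2 - s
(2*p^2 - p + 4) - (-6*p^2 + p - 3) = 8*p^2 - 2*p + 7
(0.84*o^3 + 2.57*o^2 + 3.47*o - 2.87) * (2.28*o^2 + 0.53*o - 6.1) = 1.9152*o^5 + 6.3048*o^4 + 4.1497*o^3 - 20.3815*o^2 - 22.6881*o + 17.507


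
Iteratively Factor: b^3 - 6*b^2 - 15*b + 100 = (b - 5)*(b^2 - b - 20) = (b - 5)^2*(b + 4)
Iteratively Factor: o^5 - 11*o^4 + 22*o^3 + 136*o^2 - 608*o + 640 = (o + 4)*(o^4 - 15*o^3 + 82*o^2 - 192*o + 160) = (o - 4)*(o + 4)*(o^3 - 11*o^2 + 38*o - 40) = (o - 5)*(o - 4)*(o + 4)*(o^2 - 6*o + 8) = (o - 5)*(o - 4)^2*(o + 4)*(o - 2)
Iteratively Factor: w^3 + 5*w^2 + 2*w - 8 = (w + 2)*(w^2 + 3*w - 4) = (w + 2)*(w + 4)*(w - 1)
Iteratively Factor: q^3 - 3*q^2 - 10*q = (q + 2)*(q^2 - 5*q) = (q - 5)*(q + 2)*(q)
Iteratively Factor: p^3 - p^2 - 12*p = (p + 3)*(p^2 - 4*p) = (p - 4)*(p + 3)*(p)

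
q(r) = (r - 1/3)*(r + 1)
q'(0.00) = 0.67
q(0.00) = -0.33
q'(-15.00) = -29.33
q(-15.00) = 214.67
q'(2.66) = 5.99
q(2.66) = 8.52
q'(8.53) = 17.73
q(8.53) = 78.11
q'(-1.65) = -2.63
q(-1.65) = 1.29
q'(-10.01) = -19.35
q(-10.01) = 93.19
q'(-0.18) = 0.31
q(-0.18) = -0.42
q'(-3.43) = -6.19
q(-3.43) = 9.14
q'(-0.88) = -1.09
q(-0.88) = -0.15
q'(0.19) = 1.05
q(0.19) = -0.17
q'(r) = 2*r + 2/3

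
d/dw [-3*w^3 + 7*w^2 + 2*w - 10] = -9*w^2 + 14*w + 2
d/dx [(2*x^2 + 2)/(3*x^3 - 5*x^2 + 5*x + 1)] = 2*(-3*x^4 - 4*x^2 + 12*x - 5)/(9*x^6 - 30*x^5 + 55*x^4 - 44*x^3 + 15*x^2 + 10*x + 1)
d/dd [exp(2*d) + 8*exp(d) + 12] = 2*(exp(d) + 4)*exp(d)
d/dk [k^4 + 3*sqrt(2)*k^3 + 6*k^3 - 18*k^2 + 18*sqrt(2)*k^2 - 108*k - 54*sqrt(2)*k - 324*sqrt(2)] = 4*k^3 + 9*sqrt(2)*k^2 + 18*k^2 - 36*k + 36*sqrt(2)*k - 108 - 54*sqrt(2)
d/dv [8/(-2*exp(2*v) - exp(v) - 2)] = (32*exp(v) + 8)*exp(v)/(2*exp(2*v) + exp(v) + 2)^2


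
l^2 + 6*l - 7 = (l - 1)*(l + 7)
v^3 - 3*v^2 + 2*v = v*(v - 2)*(v - 1)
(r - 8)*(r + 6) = r^2 - 2*r - 48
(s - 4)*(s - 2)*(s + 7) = s^3 + s^2 - 34*s + 56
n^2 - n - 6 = (n - 3)*(n + 2)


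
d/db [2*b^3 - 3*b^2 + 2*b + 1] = 6*b^2 - 6*b + 2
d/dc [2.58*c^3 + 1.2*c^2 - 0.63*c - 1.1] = 7.74*c^2 + 2.4*c - 0.63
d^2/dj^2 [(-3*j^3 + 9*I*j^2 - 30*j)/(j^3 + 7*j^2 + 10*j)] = (j^3*(42 + 18*I) + j*(-1260 - 540*I) - 2940 - 1260*I)/(j^6 + 21*j^5 + 177*j^4 + 763*j^3 + 1770*j^2 + 2100*j + 1000)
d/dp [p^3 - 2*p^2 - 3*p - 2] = 3*p^2 - 4*p - 3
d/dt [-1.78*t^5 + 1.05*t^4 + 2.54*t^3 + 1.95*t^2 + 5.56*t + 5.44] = -8.9*t^4 + 4.2*t^3 + 7.62*t^2 + 3.9*t + 5.56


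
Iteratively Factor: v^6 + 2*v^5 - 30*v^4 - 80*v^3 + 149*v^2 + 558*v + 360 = (v + 3)*(v^5 - v^4 - 27*v^3 + v^2 + 146*v + 120) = (v - 5)*(v + 3)*(v^4 + 4*v^3 - 7*v^2 - 34*v - 24) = (v - 5)*(v + 2)*(v + 3)*(v^3 + 2*v^2 - 11*v - 12) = (v - 5)*(v + 2)*(v + 3)*(v + 4)*(v^2 - 2*v - 3) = (v - 5)*(v + 1)*(v + 2)*(v + 3)*(v + 4)*(v - 3)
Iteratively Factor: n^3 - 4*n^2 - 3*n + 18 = (n + 2)*(n^2 - 6*n + 9) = (n - 3)*(n + 2)*(n - 3)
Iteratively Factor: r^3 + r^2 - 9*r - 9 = (r - 3)*(r^2 + 4*r + 3) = (r - 3)*(r + 3)*(r + 1)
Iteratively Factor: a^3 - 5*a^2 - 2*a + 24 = (a + 2)*(a^2 - 7*a + 12) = (a - 3)*(a + 2)*(a - 4)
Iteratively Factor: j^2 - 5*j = (j - 5)*(j)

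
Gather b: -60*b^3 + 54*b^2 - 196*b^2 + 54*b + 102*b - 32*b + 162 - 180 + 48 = -60*b^3 - 142*b^2 + 124*b + 30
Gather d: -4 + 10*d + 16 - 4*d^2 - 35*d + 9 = -4*d^2 - 25*d + 21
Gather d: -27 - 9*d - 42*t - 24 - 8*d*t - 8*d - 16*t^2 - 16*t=d*(-8*t - 17) - 16*t^2 - 58*t - 51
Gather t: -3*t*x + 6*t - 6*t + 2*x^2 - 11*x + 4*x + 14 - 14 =-3*t*x + 2*x^2 - 7*x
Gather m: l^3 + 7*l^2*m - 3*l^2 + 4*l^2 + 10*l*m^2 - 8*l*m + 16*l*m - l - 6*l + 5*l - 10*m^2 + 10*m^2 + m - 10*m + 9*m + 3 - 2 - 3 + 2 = l^3 + l^2 + 10*l*m^2 - 2*l + m*(7*l^2 + 8*l)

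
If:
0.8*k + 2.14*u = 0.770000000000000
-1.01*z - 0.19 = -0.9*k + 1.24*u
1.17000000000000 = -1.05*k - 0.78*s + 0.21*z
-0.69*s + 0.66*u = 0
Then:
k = -3.22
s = 1.50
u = 1.56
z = -4.98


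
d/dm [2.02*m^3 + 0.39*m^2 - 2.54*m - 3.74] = 6.06*m^2 + 0.78*m - 2.54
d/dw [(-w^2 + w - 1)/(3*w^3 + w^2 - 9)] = (w*(9*w + 2)*(w^2 - w + 1) + (1 - 2*w)*(3*w^3 + w^2 - 9))/(3*w^3 + w^2 - 9)^2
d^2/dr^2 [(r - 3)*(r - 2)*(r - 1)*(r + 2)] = 12*r^2 - 24*r - 2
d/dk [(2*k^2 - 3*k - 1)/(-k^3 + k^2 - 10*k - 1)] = (2*k^4 - 6*k^3 - 20*k^2 - 2*k - 7)/(k^6 - 2*k^5 + 21*k^4 - 18*k^3 + 98*k^2 + 20*k + 1)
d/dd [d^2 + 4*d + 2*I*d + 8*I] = 2*d + 4 + 2*I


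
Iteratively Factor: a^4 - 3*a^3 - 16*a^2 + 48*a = (a)*(a^3 - 3*a^2 - 16*a + 48) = a*(a - 3)*(a^2 - 16) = a*(a - 3)*(a + 4)*(a - 4)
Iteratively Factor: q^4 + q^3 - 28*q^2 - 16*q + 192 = (q + 4)*(q^3 - 3*q^2 - 16*q + 48) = (q - 4)*(q + 4)*(q^2 + q - 12) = (q - 4)*(q + 4)^2*(q - 3)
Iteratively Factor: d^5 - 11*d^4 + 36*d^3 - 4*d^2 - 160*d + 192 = (d - 2)*(d^4 - 9*d^3 + 18*d^2 + 32*d - 96) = (d - 4)*(d - 2)*(d^3 - 5*d^2 - 2*d + 24) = (d - 4)^2*(d - 2)*(d^2 - d - 6) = (d - 4)^2*(d - 3)*(d - 2)*(d + 2)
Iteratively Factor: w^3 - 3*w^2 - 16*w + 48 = (w - 3)*(w^2 - 16) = (w - 3)*(w + 4)*(w - 4)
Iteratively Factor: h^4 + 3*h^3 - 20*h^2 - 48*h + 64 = (h - 4)*(h^3 + 7*h^2 + 8*h - 16) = (h - 4)*(h + 4)*(h^2 + 3*h - 4) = (h - 4)*(h + 4)^2*(h - 1)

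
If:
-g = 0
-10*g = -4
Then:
No Solution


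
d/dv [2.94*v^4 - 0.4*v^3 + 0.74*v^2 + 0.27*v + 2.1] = 11.76*v^3 - 1.2*v^2 + 1.48*v + 0.27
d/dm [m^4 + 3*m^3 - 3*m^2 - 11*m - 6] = 4*m^3 + 9*m^2 - 6*m - 11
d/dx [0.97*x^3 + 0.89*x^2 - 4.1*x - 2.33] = 2.91*x^2 + 1.78*x - 4.1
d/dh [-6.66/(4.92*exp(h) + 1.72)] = 32.7672*exp(h)/(4.92*exp(h) + 1.72)^2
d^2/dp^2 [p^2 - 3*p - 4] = 2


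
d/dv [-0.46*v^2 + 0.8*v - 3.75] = 0.8 - 0.92*v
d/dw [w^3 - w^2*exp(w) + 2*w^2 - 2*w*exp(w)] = -w^2*exp(w) + 3*w^2 - 4*w*exp(w) + 4*w - 2*exp(w)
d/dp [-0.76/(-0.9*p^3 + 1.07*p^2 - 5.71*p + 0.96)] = (-2.052*p^2 + 1.6264*p - 4.3396)/(0.9*p^3 - 1.07*p^2 + 5.71*p - 0.96)^2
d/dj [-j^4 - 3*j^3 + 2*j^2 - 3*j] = -4*j^3 - 9*j^2 + 4*j - 3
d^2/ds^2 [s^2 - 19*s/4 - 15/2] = 2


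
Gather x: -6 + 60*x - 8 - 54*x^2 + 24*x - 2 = -54*x^2 + 84*x - 16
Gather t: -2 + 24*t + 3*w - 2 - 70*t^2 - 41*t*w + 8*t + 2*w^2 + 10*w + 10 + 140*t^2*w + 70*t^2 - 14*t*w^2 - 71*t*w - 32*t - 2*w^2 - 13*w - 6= 140*t^2*w + t*(-14*w^2 - 112*w)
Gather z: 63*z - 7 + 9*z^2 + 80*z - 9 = 9*z^2 + 143*z - 16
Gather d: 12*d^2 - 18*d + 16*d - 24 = 12*d^2 - 2*d - 24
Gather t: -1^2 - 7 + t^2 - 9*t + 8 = t^2 - 9*t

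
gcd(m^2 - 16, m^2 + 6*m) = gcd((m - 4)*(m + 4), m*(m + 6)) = 1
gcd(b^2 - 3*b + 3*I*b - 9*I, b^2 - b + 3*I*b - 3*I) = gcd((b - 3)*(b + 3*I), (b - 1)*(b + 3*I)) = b + 3*I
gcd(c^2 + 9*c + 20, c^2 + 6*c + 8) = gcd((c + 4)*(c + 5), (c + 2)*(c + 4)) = c + 4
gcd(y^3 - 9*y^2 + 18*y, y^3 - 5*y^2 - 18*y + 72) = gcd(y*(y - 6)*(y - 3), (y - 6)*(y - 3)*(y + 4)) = y^2 - 9*y + 18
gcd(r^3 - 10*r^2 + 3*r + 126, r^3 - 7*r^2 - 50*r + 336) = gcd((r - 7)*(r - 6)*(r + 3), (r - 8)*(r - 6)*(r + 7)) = r - 6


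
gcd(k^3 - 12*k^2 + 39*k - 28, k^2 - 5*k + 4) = k^2 - 5*k + 4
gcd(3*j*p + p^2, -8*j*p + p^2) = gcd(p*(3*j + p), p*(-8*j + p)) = p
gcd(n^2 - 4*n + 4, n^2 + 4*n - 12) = n - 2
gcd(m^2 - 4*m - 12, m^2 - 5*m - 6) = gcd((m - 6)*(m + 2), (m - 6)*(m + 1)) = m - 6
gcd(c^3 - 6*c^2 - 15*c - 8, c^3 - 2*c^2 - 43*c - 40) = c^2 - 7*c - 8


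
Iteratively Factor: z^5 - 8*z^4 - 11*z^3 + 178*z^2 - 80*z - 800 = (z + 2)*(z^4 - 10*z^3 + 9*z^2 + 160*z - 400) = (z - 5)*(z + 2)*(z^3 - 5*z^2 - 16*z + 80) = (z - 5)^2*(z + 2)*(z^2 - 16) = (z - 5)^2*(z - 4)*(z + 2)*(z + 4)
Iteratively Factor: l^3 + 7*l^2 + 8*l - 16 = (l + 4)*(l^2 + 3*l - 4) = (l + 4)^2*(l - 1)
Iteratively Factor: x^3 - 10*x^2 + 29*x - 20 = (x - 4)*(x^2 - 6*x + 5) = (x - 4)*(x - 1)*(x - 5)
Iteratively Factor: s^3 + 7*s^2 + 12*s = (s + 3)*(s^2 + 4*s) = s*(s + 3)*(s + 4)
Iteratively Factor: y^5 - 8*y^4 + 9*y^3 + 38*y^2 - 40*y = (y - 1)*(y^4 - 7*y^3 + 2*y^2 + 40*y) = (y - 4)*(y - 1)*(y^3 - 3*y^2 - 10*y) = (y - 4)*(y - 1)*(y + 2)*(y^2 - 5*y) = (y - 5)*(y - 4)*(y - 1)*(y + 2)*(y)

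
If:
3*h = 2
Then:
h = 2/3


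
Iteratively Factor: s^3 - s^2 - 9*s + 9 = (s - 3)*(s^2 + 2*s - 3) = (s - 3)*(s + 3)*(s - 1)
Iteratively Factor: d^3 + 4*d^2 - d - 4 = (d + 4)*(d^2 - 1) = (d + 1)*(d + 4)*(d - 1)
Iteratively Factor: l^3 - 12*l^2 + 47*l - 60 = (l - 4)*(l^2 - 8*l + 15) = (l - 5)*(l - 4)*(l - 3)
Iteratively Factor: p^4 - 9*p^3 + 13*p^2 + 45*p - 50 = (p + 2)*(p^3 - 11*p^2 + 35*p - 25) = (p - 5)*(p + 2)*(p^2 - 6*p + 5) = (p - 5)*(p - 1)*(p + 2)*(p - 5)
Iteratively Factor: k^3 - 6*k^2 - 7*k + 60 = (k - 5)*(k^2 - k - 12) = (k - 5)*(k - 4)*(k + 3)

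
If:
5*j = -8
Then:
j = -8/5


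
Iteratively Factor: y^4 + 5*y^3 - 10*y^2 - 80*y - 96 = (y - 4)*(y^3 + 9*y^2 + 26*y + 24) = (y - 4)*(y + 2)*(y^2 + 7*y + 12) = (y - 4)*(y + 2)*(y + 3)*(y + 4)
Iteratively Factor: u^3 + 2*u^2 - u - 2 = (u + 2)*(u^2 - 1) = (u - 1)*(u + 2)*(u + 1)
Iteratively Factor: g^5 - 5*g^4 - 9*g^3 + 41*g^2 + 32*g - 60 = (g + 2)*(g^4 - 7*g^3 + 5*g^2 + 31*g - 30) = (g - 1)*(g + 2)*(g^3 - 6*g^2 - g + 30) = (g - 1)*(g + 2)^2*(g^2 - 8*g + 15) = (g - 5)*(g - 1)*(g + 2)^2*(g - 3)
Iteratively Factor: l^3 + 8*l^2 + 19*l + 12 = (l + 3)*(l^2 + 5*l + 4) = (l + 3)*(l + 4)*(l + 1)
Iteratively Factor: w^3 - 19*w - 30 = (w + 2)*(w^2 - 2*w - 15) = (w + 2)*(w + 3)*(w - 5)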